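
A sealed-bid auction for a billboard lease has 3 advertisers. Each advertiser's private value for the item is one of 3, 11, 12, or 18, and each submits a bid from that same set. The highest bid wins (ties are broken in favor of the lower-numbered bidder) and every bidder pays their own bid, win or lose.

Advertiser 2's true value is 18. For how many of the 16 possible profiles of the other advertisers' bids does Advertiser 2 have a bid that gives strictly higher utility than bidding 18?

10

Others bid (3, 3): truth gives 0; bid 11 gives 7 > 0. Violating.
Others bid (3, 11): truth gives 0; bid 11 gives 7 > 0. Violating.
Others bid (3, 12): truth gives 0; bid 12 gives 6 > 0. Violating.
Others bid (11, 3): truth gives 0; bid 12 gives 6 > 0. Violating.
Others bid (3, 18): truth gives 0; no alternative beats it.
Others bid (11, 18): truth gives 0; no alternative beats it.
(Checking all 16 profiles: 10 have a profitable deviation, 6 do not.)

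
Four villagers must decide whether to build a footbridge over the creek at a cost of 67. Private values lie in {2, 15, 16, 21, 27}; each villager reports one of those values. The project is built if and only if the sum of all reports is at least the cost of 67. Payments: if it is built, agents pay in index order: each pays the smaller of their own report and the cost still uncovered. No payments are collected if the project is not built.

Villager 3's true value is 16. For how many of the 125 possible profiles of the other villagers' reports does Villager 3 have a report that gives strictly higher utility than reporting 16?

Others report (2, 27, 27): truth gives 0; report 15 gives 1 > 0. Violating.
Others report (15, 15, 27): truth gives 0; report 15 gives 1 > 0. Violating.
Others report (15, 16, 21): truth gives 0; report 15 gives 1 > 0. Violating.
Others report (15, 16, 27): truth gives 0; report 15 gives 1 > 0. Violating.
Others report (2, 2, 2): truth gives 0; no alternative beats it.
Others report (2, 2, 15): truth gives 0; no alternative beats it.
(Checking all 125 profiles: 55 have a profitable deviation, 70 do not.)

55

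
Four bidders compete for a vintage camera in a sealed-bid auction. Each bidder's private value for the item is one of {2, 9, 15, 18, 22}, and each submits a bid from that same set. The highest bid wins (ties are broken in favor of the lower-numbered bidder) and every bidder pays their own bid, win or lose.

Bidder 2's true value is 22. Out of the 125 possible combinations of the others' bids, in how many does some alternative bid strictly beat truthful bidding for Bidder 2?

Others bid (2, 2, 2): truth gives 0; bid 9 gives 13 > 0. Violating.
Others bid (2, 2, 9): truth gives 0; bid 9 gives 13 > 0. Violating.
Others bid (2, 2, 15): truth gives 0; bid 15 gives 7 > 0. Violating.
Others bid (2, 2, 18): truth gives 0; bid 18 gives 4 > 0. Violating.
Others bid (2, 2, 22): truth gives 0; no alternative beats it.
Others bid (2, 9, 22): truth gives 0; no alternative beats it.
(Checking all 125 profiles: 73 have a profitable deviation, 52 do not.)

73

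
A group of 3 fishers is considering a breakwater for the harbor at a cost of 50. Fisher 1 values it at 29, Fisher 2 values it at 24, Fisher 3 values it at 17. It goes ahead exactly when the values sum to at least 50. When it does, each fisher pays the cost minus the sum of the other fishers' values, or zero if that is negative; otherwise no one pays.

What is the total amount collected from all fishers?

Total value 70 ≥ cost 50, so it is built.
Fisher 1: others sum to 41; max(0, 50 - 41) = 9.
Fisher 2: others sum to 46; max(0, 50 - 46) = 4.
Fisher 3: others sum to 53; max(0, 50 - 53) = 0.
Total collected = 9 + 4 + 0 = 13.

13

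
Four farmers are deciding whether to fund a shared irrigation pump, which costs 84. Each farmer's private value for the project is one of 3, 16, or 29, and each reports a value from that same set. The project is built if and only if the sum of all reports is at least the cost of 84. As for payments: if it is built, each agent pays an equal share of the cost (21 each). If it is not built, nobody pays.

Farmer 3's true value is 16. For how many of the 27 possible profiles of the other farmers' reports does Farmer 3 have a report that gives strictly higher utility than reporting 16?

3

Others report (16, 29, 29): truth gives -5; report 3 gives 0 > -5. Violating.
Others report (29, 16, 29): truth gives -5; report 3 gives 0 > -5. Violating.
Others report (29, 29, 16): truth gives -5; report 3 gives 0 > -5. Violating.
Others report (3, 3, 3): truth gives 0; no alternative beats it.
Others report (3, 3, 16): truth gives 0; no alternative beats it.
(Checking all 27 profiles: 3 have a profitable deviation, 24 do not.)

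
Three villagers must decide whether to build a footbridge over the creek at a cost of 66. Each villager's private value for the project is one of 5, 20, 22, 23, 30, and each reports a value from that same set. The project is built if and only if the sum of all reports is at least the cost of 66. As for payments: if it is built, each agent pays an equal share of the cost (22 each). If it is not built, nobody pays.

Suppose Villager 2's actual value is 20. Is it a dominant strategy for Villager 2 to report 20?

Consider the case where Villager 1 reports 20 and Villager 3 reports 30.
Truthful report 20: project built, pays 22, utility 20 - 22 = -2.
Report 5 instead: project not built, utility 0.
Since 0 > -2, reporting 5 is strictly better here, so truthful reporting is not dominant.

No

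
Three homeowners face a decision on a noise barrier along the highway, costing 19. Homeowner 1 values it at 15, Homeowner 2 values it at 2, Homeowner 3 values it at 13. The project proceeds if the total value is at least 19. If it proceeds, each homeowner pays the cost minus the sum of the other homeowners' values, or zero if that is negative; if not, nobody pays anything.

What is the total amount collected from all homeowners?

Total value 30 ≥ cost 19, so it is built.
Homeowner 1: others sum to 15; max(0, 19 - 15) = 4.
Homeowner 2: others sum to 28; max(0, 19 - 28) = 0.
Homeowner 3: others sum to 17; max(0, 19 - 17) = 2.
Total collected = 4 + 0 + 2 = 6.

6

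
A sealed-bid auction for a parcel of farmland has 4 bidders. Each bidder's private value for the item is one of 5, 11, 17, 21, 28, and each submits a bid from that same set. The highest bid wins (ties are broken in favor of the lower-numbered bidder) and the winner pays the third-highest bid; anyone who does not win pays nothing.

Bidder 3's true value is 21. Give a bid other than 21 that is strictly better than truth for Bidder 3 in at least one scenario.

Suppose Bidder 1 bids 5, Bidder 2 bids 5 and Bidder 4 bids 28.
Bid 21: loses, pays 0, utility 0.
Bid 28: wins, pays 5, utility 21 - 5 = 16.
So bidding 28 beats truth here (16 > 0).

28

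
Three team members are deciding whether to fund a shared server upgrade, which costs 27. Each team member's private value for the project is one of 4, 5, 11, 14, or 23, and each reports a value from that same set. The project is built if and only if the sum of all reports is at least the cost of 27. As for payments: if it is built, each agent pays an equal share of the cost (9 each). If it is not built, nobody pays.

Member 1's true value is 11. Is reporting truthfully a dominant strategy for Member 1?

No

Consider the case where Member 2 reports 4 and Member 3 reports 4.
Truthful report 11: project not built, utility 0.
Report 23 instead: project built, pays 9, utility 11 - 9 = 2.
Since 2 > 0, reporting 23 is strictly better here, so truthful reporting is not dominant.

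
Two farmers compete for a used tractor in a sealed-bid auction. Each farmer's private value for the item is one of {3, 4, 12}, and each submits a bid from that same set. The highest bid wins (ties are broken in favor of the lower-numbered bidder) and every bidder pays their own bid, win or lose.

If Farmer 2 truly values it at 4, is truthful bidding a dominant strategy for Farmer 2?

No

Consider the case where Farmer 1 bids 4.
Truthful bid 4: loses but pays 4, utility -4.
Bid 3 instead: loses but pays 3, utility -3.
Since -3 > -4, bidding 3 is strictly better here, so truthful bidding is not dominant.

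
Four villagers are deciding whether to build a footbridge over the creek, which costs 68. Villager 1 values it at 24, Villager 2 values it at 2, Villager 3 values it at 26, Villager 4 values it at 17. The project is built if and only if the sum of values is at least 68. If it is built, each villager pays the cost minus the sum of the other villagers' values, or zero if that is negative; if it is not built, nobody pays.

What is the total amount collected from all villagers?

Total value 69 ≥ cost 68, so it is built.
Villager 1: others sum to 45; max(0, 68 - 45) = 23.
Villager 2: others sum to 67; max(0, 68 - 67) = 1.
Villager 3: others sum to 43; max(0, 68 - 43) = 25.
Villager 4: others sum to 52; max(0, 68 - 52) = 16.
Total collected = 23 + 1 + 25 + 16 = 65.

65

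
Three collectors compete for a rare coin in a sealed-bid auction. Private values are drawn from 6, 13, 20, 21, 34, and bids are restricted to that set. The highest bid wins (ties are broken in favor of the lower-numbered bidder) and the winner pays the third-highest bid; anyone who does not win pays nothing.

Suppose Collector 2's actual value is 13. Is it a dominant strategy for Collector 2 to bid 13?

No

Consider the case where Collector 1 bids 6 and Collector 3 bids 20.
Truthful bid 13: loses, pays 0, utility 0.
Bid 20 instead: wins, pays 6, utility 13 - 6 = 7.
Since 7 > 0, bidding 20 is strictly better here, so truthful bidding is not dominant.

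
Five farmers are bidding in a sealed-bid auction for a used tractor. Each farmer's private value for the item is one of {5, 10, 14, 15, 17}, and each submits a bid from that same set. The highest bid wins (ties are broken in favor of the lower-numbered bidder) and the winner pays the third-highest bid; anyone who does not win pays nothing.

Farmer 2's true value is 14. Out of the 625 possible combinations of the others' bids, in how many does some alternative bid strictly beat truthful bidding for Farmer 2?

Others bid (5, 5, 5, 15): truth gives 0; bid 15 gives 9 > 0. Violating.
Others bid (5, 5, 5, 17): truth gives 0; bid 17 gives 9 > 0. Violating.
Others bid (5, 5, 10, 15): truth gives 0; bid 15 gives 4 > 0. Violating.
Others bid (5, 5, 10, 17): truth gives 0; bid 17 gives 4 > 0. Violating.
Others bid (5, 5, 5, 5): truth gives 9; no alternative beats it.
Others bid (5, 5, 5, 10): truth gives 9; no alternative beats it.
(Checking all 625 profiles: 64 have a profitable deviation, 561 do not.)

64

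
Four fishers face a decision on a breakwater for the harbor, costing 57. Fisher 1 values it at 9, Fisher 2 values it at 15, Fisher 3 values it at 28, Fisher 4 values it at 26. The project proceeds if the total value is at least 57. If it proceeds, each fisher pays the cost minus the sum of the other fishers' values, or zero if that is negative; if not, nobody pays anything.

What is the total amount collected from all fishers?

12

Total value 78 ≥ cost 57, so it is built.
Fisher 1: others sum to 69; max(0, 57 - 69) = 0.
Fisher 2: others sum to 63; max(0, 57 - 63) = 0.
Fisher 3: others sum to 50; max(0, 57 - 50) = 7.
Fisher 4: others sum to 52; max(0, 57 - 52) = 5.
Total collected = 0 + 0 + 7 + 5 = 12.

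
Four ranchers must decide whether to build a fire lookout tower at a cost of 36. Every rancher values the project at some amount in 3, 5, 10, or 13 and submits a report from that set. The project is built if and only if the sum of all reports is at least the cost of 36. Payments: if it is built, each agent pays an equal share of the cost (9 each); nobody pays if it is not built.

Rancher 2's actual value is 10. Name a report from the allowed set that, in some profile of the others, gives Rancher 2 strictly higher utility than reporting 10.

13

Suppose Rancher 1 reports 3, Rancher 3 reports 10 and Rancher 4 reports 10.
Report 10: project not built, utility 0.
Report 13: project built, pays 9, utility 10 - 9 = 1.
So reporting 13 beats truth here (1 > 0).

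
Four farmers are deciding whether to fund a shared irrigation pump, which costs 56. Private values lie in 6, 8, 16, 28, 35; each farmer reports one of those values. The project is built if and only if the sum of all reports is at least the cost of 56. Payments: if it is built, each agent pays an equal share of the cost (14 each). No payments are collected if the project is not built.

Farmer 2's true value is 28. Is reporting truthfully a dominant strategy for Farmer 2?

Consider the case where Farmer 1 reports 6, Farmer 3 reports 8 and Farmer 4 reports 8.
Truthful report 28: project not built, utility 0.
Report 35 instead: project built, pays 14, utility 28 - 14 = 14.
Since 14 > 0, reporting 35 is strictly better here, so truthful reporting is not dominant.

No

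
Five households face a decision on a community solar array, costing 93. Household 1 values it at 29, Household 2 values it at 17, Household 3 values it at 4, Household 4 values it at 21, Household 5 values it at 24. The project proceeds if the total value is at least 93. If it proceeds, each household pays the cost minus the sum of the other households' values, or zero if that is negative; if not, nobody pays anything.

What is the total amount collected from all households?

Total value 95 ≥ cost 93, so it is built.
Household 1: others sum to 66; max(0, 93 - 66) = 27.
Household 2: others sum to 78; max(0, 93 - 78) = 15.
Household 3: others sum to 91; max(0, 93 - 91) = 2.
Household 4: others sum to 74; max(0, 93 - 74) = 19.
Household 5: others sum to 71; max(0, 93 - 71) = 22.
Total collected = 27 + 15 + 2 + 19 + 22 = 85.

85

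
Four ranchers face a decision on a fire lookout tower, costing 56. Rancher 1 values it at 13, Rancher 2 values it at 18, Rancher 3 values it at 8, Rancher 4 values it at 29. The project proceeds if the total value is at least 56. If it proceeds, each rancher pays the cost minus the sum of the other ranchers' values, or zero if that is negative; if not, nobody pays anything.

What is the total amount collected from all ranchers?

24

Total value 68 ≥ cost 56, so it is built.
Rancher 1: others sum to 55; max(0, 56 - 55) = 1.
Rancher 2: others sum to 50; max(0, 56 - 50) = 6.
Rancher 3: others sum to 60; max(0, 56 - 60) = 0.
Rancher 4: others sum to 39; max(0, 56 - 39) = 17.
Total collected = 1 + 6 + 0 + 17 = 24.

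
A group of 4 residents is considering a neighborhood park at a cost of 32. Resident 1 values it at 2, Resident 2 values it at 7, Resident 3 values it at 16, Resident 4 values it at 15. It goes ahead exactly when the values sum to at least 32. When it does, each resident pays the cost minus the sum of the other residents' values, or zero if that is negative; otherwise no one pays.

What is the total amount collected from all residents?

15

Total value 40 ≥ cost 32, so it is built.
Resident 1: others sum to 38; max(0, 32 - 38) = 0.
Resident 2: others sum to 33; max(0, 32 - 33) = 0.
Resident 3: others sum to 24; max(0, 32 - 24) = 8.
Resident 4: others sum to 25; max(0, 32 - 25) = 7.
Total collected = 0 + 0 + 8 + 7 = 15.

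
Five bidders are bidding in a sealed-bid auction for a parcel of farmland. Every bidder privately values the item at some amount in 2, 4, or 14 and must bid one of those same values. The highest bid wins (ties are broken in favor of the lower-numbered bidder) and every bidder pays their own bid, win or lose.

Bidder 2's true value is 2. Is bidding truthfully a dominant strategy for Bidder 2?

Yes

Check each profile of the others' bids and compare truth against every alternative bid.
Others bid (2, 2, 2, 14): truth gives -2, best alternative gives -4.
Others bid (2, 2, 4, 14): truth gives -2, best alternative gives -4.
Others bid (2, 2, 14, 2): truth gives -2, best alternative gives -4.
Others bid (2, 2, 14, 4): truth gives -2, best alternative gives -4.
Others bid (2, 2, 14, 14): truth gives -2, best alternative gives -4.
Others bid (2, 4, 2, 14): truth gives -2, best alternative gives -4.
(Remaining 75 profiles checked similarly; truth is weakly best in each.)
In every case the truthful bid is at least as good as any alternative, so it is a dominant strategy.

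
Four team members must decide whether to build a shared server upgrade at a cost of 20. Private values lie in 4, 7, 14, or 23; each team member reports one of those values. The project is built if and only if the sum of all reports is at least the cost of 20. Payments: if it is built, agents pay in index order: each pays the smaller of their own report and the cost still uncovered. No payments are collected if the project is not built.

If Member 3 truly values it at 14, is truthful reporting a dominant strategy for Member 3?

Consider the case where Member 1 reports 4, Member 2 reports 4 and Member 4 reports 7.
Truthful report 14: project built, pays 12, utility 14 - 12 = 2.
Report 7 instead: project built, pays 7, utility 14 - 7 = 7.
Since 7 > 2, reporting 7 is strictly better here, so truthful reporting is not dominant.

No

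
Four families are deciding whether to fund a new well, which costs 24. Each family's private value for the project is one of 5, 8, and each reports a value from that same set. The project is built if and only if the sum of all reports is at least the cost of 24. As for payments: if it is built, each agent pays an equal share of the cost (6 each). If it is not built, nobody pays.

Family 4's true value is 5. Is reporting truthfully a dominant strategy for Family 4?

Check each profile of the others' reports and compare truth against every alternative report.
Others report (5, 5, 8): truth gives 0, best alternative gives -1.
Others report (5, 8, 5): truth gives 0, best alternative gives -1.
Others report (8, 5, 5): truth gives 0, best alternative gives -1.
Others report (5, 8, 8): truth gives -1, best alternative gives -1.
Others report (8, 5, 8): truth gives -1, best alternative gives -1.
Others report (8, 8, 5): truth gives -1, best alternative gives -1.
(Remaining 2 profiles checked similarly; truth is weakly best in each.)
In every case the truthful report is at least as good as any alternative, so it is a dominant strategy.

Yes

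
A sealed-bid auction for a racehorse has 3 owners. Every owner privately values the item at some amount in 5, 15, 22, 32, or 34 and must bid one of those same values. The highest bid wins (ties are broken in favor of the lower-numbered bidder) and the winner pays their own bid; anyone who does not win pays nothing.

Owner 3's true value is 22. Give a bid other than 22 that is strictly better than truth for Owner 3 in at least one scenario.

Suppose Owner 1 bids 5 and Owner 2 bids 5.
Bid 22: wins, pays 22, utility 22 - 22 = 0.
Bid 15: wins, pays 15, utility 22 - 15 = 7.
So bidding 15 beats truth here (7 > 0).

15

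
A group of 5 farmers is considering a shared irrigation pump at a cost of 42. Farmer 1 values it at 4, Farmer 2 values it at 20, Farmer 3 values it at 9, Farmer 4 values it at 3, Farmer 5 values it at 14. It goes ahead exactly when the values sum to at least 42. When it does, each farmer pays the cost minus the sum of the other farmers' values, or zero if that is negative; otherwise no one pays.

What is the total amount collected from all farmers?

19

Total value 50 ≥ cost 42, so it is built.
Farmer 1: others sum to 46; max(0, 42 - 46) = 0.
Farmer 2: others sum to 30; max(0, 42 - 30) = 12.
Farmer 3: others sum to 41; max(0, 42 - 41) = 1.
Farmer 4: others sum to 47; max(0, 42 - 47) = 0.
Farmer 5: others sum to 36; max(0, 42 - 36) = 6.
Total collected = 0 + 12 + 1 + 0 + 6 = 19.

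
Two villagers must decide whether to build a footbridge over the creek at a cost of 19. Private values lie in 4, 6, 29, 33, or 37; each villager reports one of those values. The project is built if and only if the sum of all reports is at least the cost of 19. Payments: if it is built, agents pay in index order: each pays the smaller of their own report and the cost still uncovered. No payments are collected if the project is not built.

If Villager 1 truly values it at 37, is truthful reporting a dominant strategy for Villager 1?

Consider the case where Villager 2 reports 29.
Truthful report 37: project built, pays 19, utility 37 - 19 = 18.
Report 4 instead: project built, pays 4, utility 37 - 4 = 33.
Since 33 > 18, reporting 4 is strictly better here, so truthful reporting is not dominant.

No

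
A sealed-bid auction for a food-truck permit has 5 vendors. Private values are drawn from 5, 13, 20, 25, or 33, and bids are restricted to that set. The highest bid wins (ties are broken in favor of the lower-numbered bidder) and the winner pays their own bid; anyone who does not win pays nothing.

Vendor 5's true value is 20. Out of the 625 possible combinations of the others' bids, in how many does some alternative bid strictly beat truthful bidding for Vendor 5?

1

Others bid (5, 5, 5, 5): truth gives 0; bid 13 gives 7 > 0. Violating.
Others bid (5, 5, 5, 13): truth gives 0; no alternative beats it.
Others bid (5, 5, 5, 20): truth gives 0; no alternative beats it.
(Checking all 625 profiles: 1 has a profitable deviation, 624 do not.)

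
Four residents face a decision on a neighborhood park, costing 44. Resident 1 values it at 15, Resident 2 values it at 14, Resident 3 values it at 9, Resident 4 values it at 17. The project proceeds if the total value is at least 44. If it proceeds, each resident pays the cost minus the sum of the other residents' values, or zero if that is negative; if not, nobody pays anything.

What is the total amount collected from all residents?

Total value 55 ≥ cost 44, so it is built.
Resident 1: others sum to 40; max(0, 44 - 40) = 4.
Resident 2: others sum to 41; max(0, 44 - 41) = 3.
Resident 3: others sum to 46; max(0, 44 - 46) = 0.
Resident 4: others sum to 38; max(0, 44 - 38) = 6.
Total collected = 4 + 3 + 0 + 6 = 13.

13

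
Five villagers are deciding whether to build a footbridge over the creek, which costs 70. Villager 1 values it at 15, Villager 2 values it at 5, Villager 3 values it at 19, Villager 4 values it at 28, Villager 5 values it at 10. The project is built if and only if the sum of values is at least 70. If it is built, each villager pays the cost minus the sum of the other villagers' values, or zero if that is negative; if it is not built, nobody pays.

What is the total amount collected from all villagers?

Total value 77 ≥ cost 70, so it is built.
Villager 1: others sum to 62; max(0, 70 - 62) = 8.
Villager 2: others sum to 72; max(0, 70 - 72) = 0.
Villager 3: others sum to 58; max(0, 70 - 58) = 12.
Villager 4: others sum to 49; max(0, 70 - 49) = 21.
Villager 5: others sum to 67; max(0, 70 - 67) = 3.
Total collected = 8 + 0 + 12 + 21 + 3 = 44.

44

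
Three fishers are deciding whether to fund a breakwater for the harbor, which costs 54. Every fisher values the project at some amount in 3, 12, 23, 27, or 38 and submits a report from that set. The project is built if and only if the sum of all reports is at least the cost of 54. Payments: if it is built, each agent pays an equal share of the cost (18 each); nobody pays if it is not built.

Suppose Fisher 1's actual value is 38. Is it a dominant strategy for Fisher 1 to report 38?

Check each profile of the others' reports and compare truth against every alternative report.
Others report (3, 23): truth gives 20, best alternative gives 0.
Others report (12, 12): truth gives 20, best alternative gives 0.
Others report (23, 3): truth gives 20, best alternative gives 0.
Others report (3, 27): truth gives 20, best alternative gives 20.
Others report (3, 38): truth gives 20, best alternative gives 20.
Others report (12, 23): truth gives 20, best alternative gives 20.
(Remaining 19 profiles checked similarly; truth is weakly best in each.)
In every case the truthful report is at least as good as any alternative, so it is a dominant strategy.

Yes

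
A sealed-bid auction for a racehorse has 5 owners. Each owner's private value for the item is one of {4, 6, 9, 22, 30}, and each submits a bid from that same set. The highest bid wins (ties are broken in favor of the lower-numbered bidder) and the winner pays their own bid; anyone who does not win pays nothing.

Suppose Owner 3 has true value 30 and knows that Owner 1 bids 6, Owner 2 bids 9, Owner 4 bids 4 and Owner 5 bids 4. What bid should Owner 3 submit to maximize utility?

22

Bid 4: loses, pays 0, utility 0.
Bid 6: loses, pays 0, utility 0.
Bid 9: loses, pays 0, utility 0.
Bid 22: wins, pays 22, utility 30 - 22 = 8.
Bid 30: wins, pays 30, utility 30 - 30 = 0.
The best choice is 22 with utility 8.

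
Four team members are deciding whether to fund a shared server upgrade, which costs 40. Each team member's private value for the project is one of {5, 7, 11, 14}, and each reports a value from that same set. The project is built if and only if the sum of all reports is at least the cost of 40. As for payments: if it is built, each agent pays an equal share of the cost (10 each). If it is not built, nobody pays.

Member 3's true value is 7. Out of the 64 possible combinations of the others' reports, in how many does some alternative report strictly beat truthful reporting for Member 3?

Others report (5, 14, 14): truth gives -3; report 5 gives 0 > -3. Violating.
Others report (11, 11, 11): truth gives -3; report 5 gives 0 > -3. Violating.
Others report (14, 5, 14): truth gives -3; report 5 gives 0 > -3. Violating.
Others report (14, 14, 5): truth gives -3; report 5 gives 0 > -3. Violating.
Others report (5, 5, 5): truth gives 0; no alternative beats it.
Others report (5, 5, 7): truth gives 0; no alternative beats it.
(Checking all 64 profiles: 4 have a profitable deviation, 60 do not.)

4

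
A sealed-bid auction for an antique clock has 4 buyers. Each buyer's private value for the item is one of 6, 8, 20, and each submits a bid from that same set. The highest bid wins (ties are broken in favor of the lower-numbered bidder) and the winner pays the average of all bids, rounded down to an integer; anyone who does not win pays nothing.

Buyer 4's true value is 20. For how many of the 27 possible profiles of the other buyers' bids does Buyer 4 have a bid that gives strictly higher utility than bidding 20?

1

Others bid (6, 6, 6): truth gives 11; bid 8 gives 14 > 11. Violating.
Others bid (6, 6, 8): truth gives 10; no alternative beats it.
Others bid (6, 6, 20): truth gives 0; no alternative beats it.
(Checking all 27 profiles: 1 has a profitable deviation, 26 do not.)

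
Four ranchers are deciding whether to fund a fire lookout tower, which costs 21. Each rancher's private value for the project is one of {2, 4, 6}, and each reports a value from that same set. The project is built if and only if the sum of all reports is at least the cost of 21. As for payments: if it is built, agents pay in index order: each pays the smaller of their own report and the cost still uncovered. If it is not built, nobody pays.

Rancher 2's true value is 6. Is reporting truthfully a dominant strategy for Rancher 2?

Consider the case where Rancher 1 reports 6, Rancher 3 reports 6 and Rancher 4 reports 6.
Truthful report 6: project built, pays 6, utility 6 - 6 = 0.
Report 4 instead: project built, pays 4, utility 6 - 4 = 2.
Since 2 > 0, reporting 4 is strictly better here, so truthful reporting is not dominant.

No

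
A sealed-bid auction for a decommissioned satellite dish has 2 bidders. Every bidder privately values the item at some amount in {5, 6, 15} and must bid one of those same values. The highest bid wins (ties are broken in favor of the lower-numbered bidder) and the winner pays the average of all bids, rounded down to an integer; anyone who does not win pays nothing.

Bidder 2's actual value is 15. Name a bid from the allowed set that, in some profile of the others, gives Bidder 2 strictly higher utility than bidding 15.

6

Suppose Bidder 1 bids 5.
Bid 15: wins, pays 10, utility 15 - 10 = 5.
Bid 6: wins, pays 5, utility 15 - 5 = 10.
So bidding 6 beats truth here (10 > 5).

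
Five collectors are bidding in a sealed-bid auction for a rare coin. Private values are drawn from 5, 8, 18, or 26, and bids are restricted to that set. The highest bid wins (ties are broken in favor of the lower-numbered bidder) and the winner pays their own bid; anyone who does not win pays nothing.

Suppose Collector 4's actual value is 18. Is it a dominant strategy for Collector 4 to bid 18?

No

Consider the case where Collector 1 bids 5, Collector 2 bids 5, Collector 3 bids 5 and Collector 5 bids 5.
Truthful bid 18: wins, pays 18, utility 18 - 18 = 0.
Bid 8 instead: wins, pays 8, utility 18 - 8 = 10.
Since 10 > 0, bidding 8 is strictly better here, so truthful bidding is not dominant.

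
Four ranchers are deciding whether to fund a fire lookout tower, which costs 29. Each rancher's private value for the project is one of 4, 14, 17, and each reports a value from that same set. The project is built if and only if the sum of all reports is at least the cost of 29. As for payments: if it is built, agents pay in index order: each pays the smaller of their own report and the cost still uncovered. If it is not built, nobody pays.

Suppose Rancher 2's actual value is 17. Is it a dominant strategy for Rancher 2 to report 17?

No

Consider the case where Rancher 1 reports 4, Rancher 3 reports 4 and Rancher 4 reports 14.
Truthful report 17: project built, pays 17, utility 17 - 17 = 0.
Report 14 instead: project built, pays 14, utility 17 - 14 = 3.
Since 3 > 0, reporting 14 is strictly better here, so truthful reporting is not dominant.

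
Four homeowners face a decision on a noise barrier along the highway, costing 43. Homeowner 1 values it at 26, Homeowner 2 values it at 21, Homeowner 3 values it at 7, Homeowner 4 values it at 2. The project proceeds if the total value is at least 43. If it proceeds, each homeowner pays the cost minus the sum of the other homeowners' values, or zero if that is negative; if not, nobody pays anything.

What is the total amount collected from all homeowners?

Total value 56 ≥ cost 43, so it is built.
Homeowner 1: others sum to 30; max(0, 43 - 30) = 13.
Homeowner 2: others sum to 35; max(0, 43 - 35) = 8.
Homeowner 3: others sum to 49; max(0, 43 - 49) = 0.
Homeowner 4: others sum to 54; max(0, 43 - 54) = 0.
Total collected = 13 + 8 + 0 + 0 = 21.

21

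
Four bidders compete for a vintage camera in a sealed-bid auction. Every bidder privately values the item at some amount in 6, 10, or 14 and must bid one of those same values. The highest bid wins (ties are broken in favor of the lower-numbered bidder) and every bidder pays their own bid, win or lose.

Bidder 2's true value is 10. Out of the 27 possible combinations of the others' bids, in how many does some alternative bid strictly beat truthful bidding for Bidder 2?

23

Others bid (6, 6, 14): truth gives -10; bid 14 gives -4 > -10. Violating.
Others bid (6, 10, 14): truth gives -10; bid 14 gives -4 > -10. Violating.
Others bid (6, 14, 6): truth gives -10; bid 14 gives -4 > -10. Violating.
Others bid (6, 14, 10): truth gives -10; bid 14 gives -4 > -10. Violating.
Others bid (6, 6, 6): truth gives 0; no alternative beats it.
Others bid (6, 6, 10): truth gives 0; no alternative beats it.
(Checking all 27 profiles: 23 have a profitable deviation, 4 do not.)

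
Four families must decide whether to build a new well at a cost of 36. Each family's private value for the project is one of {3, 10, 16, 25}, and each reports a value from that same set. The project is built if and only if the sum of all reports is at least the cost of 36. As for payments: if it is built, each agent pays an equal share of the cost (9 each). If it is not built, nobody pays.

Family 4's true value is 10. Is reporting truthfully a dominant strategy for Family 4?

Consider the case where Family 1 reports 3, Family 2 reports 3 and Family 3 reports 10.
Truthful report 10: project not built, utility 0.
Report 25 instead: project built, pays 9, utility 10 - 9 = 1.
Since 1 > 0, reporting 25 is strictly better here, so truthful reporting is not dominant.

No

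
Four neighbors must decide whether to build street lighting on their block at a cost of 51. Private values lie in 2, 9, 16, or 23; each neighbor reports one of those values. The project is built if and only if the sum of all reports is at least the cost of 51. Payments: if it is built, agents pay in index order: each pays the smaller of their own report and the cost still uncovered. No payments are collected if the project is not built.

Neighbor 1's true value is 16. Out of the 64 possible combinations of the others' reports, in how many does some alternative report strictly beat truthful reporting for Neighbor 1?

Others report (2, 23, 23): truth gives 0; report 9 gives 7 > 0. Violating.
Others report (9, 16, 23): truth gives 0; report 9 gives 7 > 0. Violating.
Others report (9, 23, 16): truth gives 0; report 9 gives 7 > 0. Violating.
Others report (9, 23, 23): truth gives 0; report 2 gives 14 > 0. Violating.
Others report (2, 2, 2): truth gives 0; no alternative beats it.
Others report (2, 2, 9): truth gives 0; no alternative beats it.
(Checking all 64 profiles: 20 have a profitable deviation, 44 do not.)

20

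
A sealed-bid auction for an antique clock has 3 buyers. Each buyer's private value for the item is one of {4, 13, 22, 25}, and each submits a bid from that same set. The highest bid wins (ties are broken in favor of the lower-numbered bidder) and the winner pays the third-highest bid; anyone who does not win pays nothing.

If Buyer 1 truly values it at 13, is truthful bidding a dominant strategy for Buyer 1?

No

Consider the case where Buyer 2 bids 4 and Buyer 3 bids 22.
Truthful bid 13: loses, pays 0, utility 0.
Bid 22 instead: wins, pays 4, utility 13 - 4 = 9.
Since 9 > 0, bidding 22 is strictly better here, so truthful bidding is not dominant.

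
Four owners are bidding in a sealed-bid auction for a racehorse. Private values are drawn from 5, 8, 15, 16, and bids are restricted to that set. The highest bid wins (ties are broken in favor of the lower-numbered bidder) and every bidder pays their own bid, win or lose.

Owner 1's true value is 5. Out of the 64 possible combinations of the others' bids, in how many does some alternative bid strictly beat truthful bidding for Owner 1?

7

Others bid (5, 5, 8): truth gives -5; bid 8 gives -3 > -5. Violating.
Others bid (5, 8, 5): truth gives -5; bid 8 gives -3 > -5. Violating.
Others bid (5, 8, 8): truth gives -5; bid 8 gives -3 > -5. Violating.
Others bid (8, 5, 5): truth gives -5; bid 8 gives -3 > -5. Violating.
Others bid (5, 5, 5): truth gives 0; no alternative beats it.
Others bid (5, 5, 15): truth gives -5; no alternative beats it.
(Checking all 64 profiles: 7 have a profitable deviation, 57 do not.)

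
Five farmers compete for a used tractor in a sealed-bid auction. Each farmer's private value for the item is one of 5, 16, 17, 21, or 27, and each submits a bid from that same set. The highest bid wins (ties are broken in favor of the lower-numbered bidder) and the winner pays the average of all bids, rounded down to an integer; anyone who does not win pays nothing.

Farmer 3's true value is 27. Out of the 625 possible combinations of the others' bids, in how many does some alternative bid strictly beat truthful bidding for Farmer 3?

144

Others bid (5, 5, 5, 5): truth gives 18; bid 16 gives 20 > 18. Violating.
Others bid (5, 5, 5, 16): truth gives 16; bid 16 gives 18 > 16. Violating.
Others bid (5, 5, 5, 17): truth gives 16; bid 17 gives 18 > 16. Violating.
Others bid (5, 5, 5, 21): truth gives 15; bid 21 gives 16 > 15. Violating.
Others bid (5, 5, 5, 27): truth gives 14; no alternative beats it.
Others bid (5, 5, 16, 27): truth gives 11; no alternative beats it.
(Checking all 625 profiles: 144 have a profitable deviation, 481 do not.)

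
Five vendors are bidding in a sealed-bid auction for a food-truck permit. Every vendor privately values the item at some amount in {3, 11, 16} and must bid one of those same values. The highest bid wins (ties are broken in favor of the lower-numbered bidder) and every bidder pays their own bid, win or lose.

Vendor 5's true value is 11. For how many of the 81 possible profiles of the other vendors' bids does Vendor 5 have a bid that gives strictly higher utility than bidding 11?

Others bid (3, 3, 3, 11): truth gives -11; bid 3 gives -3 > -11. Violating.
Others bid (3, 3, 3, 16): truth gives -11; bid 3 gives -3 > -11. Violating.
Others bid (3, 3, 11, 3): truth gives -11; bid 3 gives -3 > -11. Violating.
Others bid (3, 3, 11, 11): truth gives -11; bid 3 gives -3 > -11. Violating.
Others bid (3, 3, 3, 3): truth gives 0; no alternative beats it.
(Checking all 81 profiles: 80 have a profitable deviation, 1 does not.)

80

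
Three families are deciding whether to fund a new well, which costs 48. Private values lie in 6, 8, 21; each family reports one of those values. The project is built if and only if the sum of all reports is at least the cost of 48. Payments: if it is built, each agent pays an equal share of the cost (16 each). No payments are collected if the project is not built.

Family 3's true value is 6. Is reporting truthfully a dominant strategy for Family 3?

Yes

Check each profile of the others' reports and compare truth against every alternative report.
Others report (21, 21): truth gives -10, best alternative gives -10.
Others report (6, 6): truth gives 0, best alternative gives 0.
Others report (6, 8): truth gives 0, best alternative gives 0.
Others report (6, 21): truth gives 0, best alternative gives 0.
Others report (8, 6): truth gives 0, best alternative gives 0.
Others report (8, 8): truth gives 0, best alternative gives 0.
(Remaining 3 profiles checked similarly; truth is weakly best in each.)
In every case the truthful report is at least as good as any alternative, so it is a dominant strategy.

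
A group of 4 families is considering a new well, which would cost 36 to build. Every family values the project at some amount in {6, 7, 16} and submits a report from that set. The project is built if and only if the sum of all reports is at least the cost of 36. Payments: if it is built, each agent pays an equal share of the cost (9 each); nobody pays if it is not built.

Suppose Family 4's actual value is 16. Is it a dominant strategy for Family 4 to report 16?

Check each profile of the others' reports and compare truth against every alternative report.
Others report (6, 6, 16): truth gives 7, best alternative gives 0.
Others report (6, 7, 7): truth gives 7, best alternative gives 0.
Others report (6, 16, 6): truth gives 7, best alternative gives 0.
Others report (7, 6, 7): truth gives 7, best alternative gives 0.
Others report (7, 7, 6): truth gives 7, best alternative gives 0.
Others report (7, 7, 7): truth gives 7, best alternative gives 0.
(Remaining 21 profiles checked similarly; truth is weakly best in each.)
In every case the truthful report is at least as good as any alternative, so it is a dominant strategy.

Yes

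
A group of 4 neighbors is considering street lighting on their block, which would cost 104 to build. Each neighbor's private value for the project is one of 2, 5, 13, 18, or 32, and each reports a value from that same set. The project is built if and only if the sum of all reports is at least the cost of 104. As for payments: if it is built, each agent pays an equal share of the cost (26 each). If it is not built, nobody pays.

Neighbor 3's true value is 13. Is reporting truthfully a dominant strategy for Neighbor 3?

No

Consider the case where Neighbor 1 reports 32, Neighbor 2 reports 32 and Neighbor 4 reports 32.
Truthful report 13: project built, pays 26, utility 13 - 26 = -13.
Report 2 instead: project not built, utility 0.
Since 0 > -13, reporting 2 is strictly better here, so truthful reporting is not dominant.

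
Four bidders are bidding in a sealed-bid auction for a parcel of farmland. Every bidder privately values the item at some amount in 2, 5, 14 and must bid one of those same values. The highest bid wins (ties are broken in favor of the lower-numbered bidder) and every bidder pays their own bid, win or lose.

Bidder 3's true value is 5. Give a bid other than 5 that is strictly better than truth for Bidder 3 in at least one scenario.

Suppose Bidder 1 bids 2, Bidder 2 bids 2 and Bidder 4 bids 14.
Bid 5: loses but pays 5, utility -5.
Bid 2: loses but pays 2, utility -2.
So bidding 2 beats truth here (-2 > -5).

2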